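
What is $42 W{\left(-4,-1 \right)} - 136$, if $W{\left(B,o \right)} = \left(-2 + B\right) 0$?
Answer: $-136$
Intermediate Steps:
$W{\left(B,o \right)} = 0$
$42 W{\left(-4,-1 \right)} - 136 = 42 \cdot 0 - 136 = 0 - 136 = -136$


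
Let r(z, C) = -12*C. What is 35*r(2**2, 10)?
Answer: -4200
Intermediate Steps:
35*r(2**2, 10) = 35*(-12*10) = 35*(-120) = -4200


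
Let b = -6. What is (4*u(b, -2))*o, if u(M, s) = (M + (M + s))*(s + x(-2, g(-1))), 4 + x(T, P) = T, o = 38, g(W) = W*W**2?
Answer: 17024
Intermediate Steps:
g(W) = W**3
x(T, P) = -4 + T
u(M, s) = (-6 + s)*(s + 2*M) (u(M, s) = (M + (M + s))*(s + (-4 - 2)) = (s + 2*M)*(s - 6) = (s + 2*M)*(-6 + s) = (-6 + s)*(s + 2*M))
(4*u(b, -2))*o = (4*((-2)**2 - 12*(-6) - 6*(-2) + 2*(-6)*(-2)))*38 = (4*(4 + 72 + 12 + 24))*38 = (4*112)*38 = 448*38 = 17024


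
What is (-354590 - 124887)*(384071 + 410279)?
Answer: -380872554950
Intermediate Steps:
(-354590 - 124887)*(384071 + 410279) = -479477*794350 = -380872554950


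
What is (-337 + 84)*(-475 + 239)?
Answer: 59708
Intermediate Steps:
(-337 + 84)*(-475 + 239) = -253*(-236) = 59708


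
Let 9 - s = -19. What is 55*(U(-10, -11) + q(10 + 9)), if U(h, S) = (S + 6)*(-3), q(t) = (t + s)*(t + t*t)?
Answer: 983125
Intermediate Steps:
s = 28 (s = 9 - 1*(-19) = 9 + 19 = 28)
q(t) = (28 + t)*(t + t**2) (q(t) = (t + 28)*(t + t*t) = (28 + t)*(t + t**2))
U(h, S) = -18 - 3*S (U(h, S) = (6 + S)*(-3) = -18 - 3*S)
55*(U(-10, -11) + q(10 + 9)) = 55*((-18 - 3*(-11)) + (10 + 9)*(28 + (10 + 9)**2 + 29*(10 + 9))) = 55*((-18 + 33) + 19*(28 + 19**2 + 29*19)) = 55*(15 + 19*(28 + 361 + 551)) = 55*(15 + 19*940) = 55*(15 + 17860) = 55*17875 = 983125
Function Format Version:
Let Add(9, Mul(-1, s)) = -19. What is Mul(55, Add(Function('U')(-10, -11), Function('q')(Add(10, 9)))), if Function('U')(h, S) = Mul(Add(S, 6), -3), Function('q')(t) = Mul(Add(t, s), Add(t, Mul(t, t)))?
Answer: 983125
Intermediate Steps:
s = 28 (s = Add(9, Mul(-1, -19)) = Add(9, 19) = 28)
Function('q')(t) = Mul(Add(28, t), Add(t, Pow(t, 2))) (Function('q')(t) = Mul(Add(t, 28), Add(t, Mul(t, t))) = Mul(Add(28, t), Add(t, Pow(t, 2))))
Function('U')(h, S) = Add(-18, Mul(-3, S)) (Function('U')(h, S) = Mul(Add(6, S), -3) = Add(-18, Mul(-3, S)))
Mul(55, Add(Function('U')(-10, -11), Function('q')(Add(10, 9)))) = Mul(55, Add(Add(-18, Mul(-3, -11)), Mul(Add(10, 9), Add(28, Pow(Add(10, 9), 2), Mul(29, Add(10, 9)))))) = Mul(55, Add(Add(-18, 33), Mul(19, Add(28, Pow(19, 2), Mul(29, 19))))) = Mul(55, Add(15, Mul(19, Add(28, 361, 551)))) = Mul(55, Add(15, Mul(19, 940))) = Mul(55, Add(15, 17860)) = Mul(55, 17875) = 983125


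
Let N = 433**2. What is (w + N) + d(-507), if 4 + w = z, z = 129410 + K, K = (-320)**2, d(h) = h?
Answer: 418788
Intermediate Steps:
N = 187489
K = 102400
z = 231810 (z = 129410 + 102400 = 231810)
w = 231806 (w = -4 + 231810 = 231806)
(w + N) + d(-507) = (231806 + 187489) - 507 = 419295 - 507 = 418788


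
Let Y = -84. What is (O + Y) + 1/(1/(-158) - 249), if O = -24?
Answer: -4249202/39343 ≈ -108.00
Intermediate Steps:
(O + Y) + 1/(1/(-158) - 249) = (-24 - 84) + 1/(1/(-158) - 249) = -108 + 1/(-1/158 - 249) = -108 + 1/(-39343/158) = -108 - 158/39343 = -4249202/39343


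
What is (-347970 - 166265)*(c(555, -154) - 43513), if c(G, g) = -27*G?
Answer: 30081719030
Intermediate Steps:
(-347970 - 166265)*(c(555, -154) - 43513) = (-347970 - 166265)*(-27*555 - 43513) = -514235*(-14985 - 43513) = -514235*(-58498) = 30081719030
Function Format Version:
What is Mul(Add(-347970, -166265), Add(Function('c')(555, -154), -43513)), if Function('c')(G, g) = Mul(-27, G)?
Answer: 30081719030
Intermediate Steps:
Mul(Add(-347970, -166265), Add(Function('c')(555, -154), -43513)) = Mul(Add(-347970, -166265), Add(Mul(-27, 555), -43513)) = Mul(-514235, Add(-14985, -43513)) = Mul(-514235, -58498) = 30081719030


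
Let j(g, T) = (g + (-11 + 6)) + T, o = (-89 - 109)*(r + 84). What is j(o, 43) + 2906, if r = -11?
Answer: -11510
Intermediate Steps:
o = -14454 (o = (-89 - 109)*(-11 + 84) = -198*73 = -14454)
j(g, T) = -5 + T + g (j(g, T) = (g - 5) + T = (-5 + g) + T = -5 + T + g)
j(o, 43) + 2906 = (-5 + 43 - 14454) + 2906 = -14416 + 2906 = -11510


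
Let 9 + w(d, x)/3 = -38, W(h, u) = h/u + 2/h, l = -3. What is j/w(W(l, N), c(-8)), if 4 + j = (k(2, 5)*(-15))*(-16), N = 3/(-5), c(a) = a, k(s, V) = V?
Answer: -1196/141 ≈ -8.4823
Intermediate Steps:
N = -⅗ (N = 3*(-⅕) = -⅗ ≈ -0.60000)
W(h, u) = 2/h + h/u
w(d, x) = -141 (w(d, x) = -27 + 3*(-38) = -27 - 114 = -141)
j = 1196 (j = -4 + (5*(-15))*(-16) = -4 - 75*(-16) = -4 + 1200 = 1196)
j/w(W(l, N), c(-8)) = 1196/(-141) = 1196*(-1/141) = -1196/141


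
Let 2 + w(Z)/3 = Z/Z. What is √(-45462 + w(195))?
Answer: I*√45465 ≈ 213.23*I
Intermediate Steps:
w(Z) = -3 (w(Z) = -6 + 3*(Z/Z) = -6 + 3*1 = -6 + 3 = -3)
√(-45462 + w(195)) = √(-45462 - 3) = √(-45465) = I*√45465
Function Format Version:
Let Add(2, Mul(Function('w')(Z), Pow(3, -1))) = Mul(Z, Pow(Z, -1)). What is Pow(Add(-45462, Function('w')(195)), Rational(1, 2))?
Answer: Mul(I, Pow(45465, Rational(1, 2))) ≈ Mul(213.23, I)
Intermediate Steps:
Function('w')(Z) = -3 (Function('w')(Z) = Add(-6, Mul(3, Mul(Z, Pow(Z, -1)))) = Add(-6, Mul(3, 1)) = Add(-6, 3) = -3)
Pow(Add(-45462, Function('w')(195)), Rational(1, 2)) = Pow(Add(-45462, -3), Rational(1, 2)) = Pow(-45465, Rational(1, 2)) = Mul(I, Pow(45465, Rational(1, 2)))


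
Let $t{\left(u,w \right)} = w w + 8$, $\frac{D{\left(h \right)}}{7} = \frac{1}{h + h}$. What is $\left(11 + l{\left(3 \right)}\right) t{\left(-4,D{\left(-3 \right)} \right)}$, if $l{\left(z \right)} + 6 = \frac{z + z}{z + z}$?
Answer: $\frac{337}{6} \approx 56.167$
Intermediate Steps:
$D{\left(h \right)} = \frac{7}{2 h}$ ($D{\left(h \right)} = \frac{7}{h + h} = \frac{7}{2 h}$)
$t{\left(u,w \right)} = 8 + w^{2}$ ($t{\left(u,w \right)} = w^{2} + 8 = 8 + w^{2}$)
$l{\left(z \right)} = -5$ ($l{\left(z \right)} = -6 + \frac{z + z}{z + z} = -6 + \frac{2 z}{2 z} = -6 + 2 z \frac{1}{2 z} = -6 + 1 = -5$)
$\left(11 + l{\left(3 \right)}\right) t{\left(-4,D{\left(-3 \right)} \right)} = \left(11 - 5\right) \left(8 + \left(\frac{7}{2 \left(-3\right)}\right)^{2}\right) = 6 \left(8 + \left(\frac{7}{2} \left(- \frac{1}{3}\right)\right)^{2}\right) = 6 \left(8 + \left(- \frac{7}{6}\right)^{2}\right) = 6 \left(8 + \frac{49}{36}\right) = 6 \cdot \frac{337}{36} = \frac{337}{6}$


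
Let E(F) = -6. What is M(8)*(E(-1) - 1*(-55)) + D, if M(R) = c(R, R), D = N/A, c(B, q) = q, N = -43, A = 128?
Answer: 50133/128 ≈ 391.66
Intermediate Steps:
D = -43/128 ≈ -0.33594
M(R) = R
M(8)*(E(-1) - 1*(-55)) + D = 8*(-6 - 1*(-55)) - 43/128 = 8*(-6 + 55) - 43/128 = 8*49 - 43/128 = 392 - 43/128 = 50133/128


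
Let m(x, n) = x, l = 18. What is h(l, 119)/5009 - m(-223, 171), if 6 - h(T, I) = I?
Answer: 1116894/5009 ≈ 222.98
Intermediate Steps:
h(T, I) = 6 - I
h(l, 119)/5009 - m(-223, 171) = (6 - 1*119)/5009 - 1*(-223) = (6 - 119)*(1/5009) + 223 = -113*1/5009 + 223 = -113/5009 + 223 = 1116894/5009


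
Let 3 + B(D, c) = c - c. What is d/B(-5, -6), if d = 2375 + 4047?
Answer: -6422/3 ≈ -2140.7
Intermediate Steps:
B(D, c) = -3 (B(D, c) = -3 + (c - c) = -3 + 0 = -3)
d = 6422
d/B(-5, -6) = 6422/(-3) = 6422*(-⅓) = -6422/3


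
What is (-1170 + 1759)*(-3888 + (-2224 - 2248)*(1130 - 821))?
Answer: -816198504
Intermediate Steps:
(-1170 + 1759)*(-3888 + (-2224 - 2248)*(1130 - 821)) = 589*(-3888 - 4472*309) = 589*(-3888 - 1381848) = 589*(-1385736) = -816198504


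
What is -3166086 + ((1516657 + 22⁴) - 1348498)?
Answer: -2763671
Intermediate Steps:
-3166086 + ((1516657 + 22⁴) - 1348498) = -3166086 + ((1516657 + 234256) - 1348498) = -3166086 + (1750913 - 1348498) = -3166086 + 402415 = -2763671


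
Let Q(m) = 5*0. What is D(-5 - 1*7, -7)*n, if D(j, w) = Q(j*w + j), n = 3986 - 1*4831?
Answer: 0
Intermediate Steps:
n = -845 (n = 3986 - 4831 = -845)
Q(m) = 0
D(j, w) = 0
D(-5 - 1*7, -7)*n = 0*(-845) = 0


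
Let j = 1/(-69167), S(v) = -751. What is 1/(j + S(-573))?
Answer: -69167/51944418 ≈ -0.0013316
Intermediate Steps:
j = -1/69167 ≈ -1.4458e-5
1/(j + S(-573)) = 1/(-1/69167 - 751) = 1/(-51944418/69167) = -69167/51944418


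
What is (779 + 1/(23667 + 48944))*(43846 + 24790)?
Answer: 3882324644920/72611 ≈ 5.3467e+7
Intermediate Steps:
(779 + 1/(23667 + 48944))*(43846 + 24790) = (779 + 1/72611)*68636 = (56563970/72611)*68636 = 3882324644920/72611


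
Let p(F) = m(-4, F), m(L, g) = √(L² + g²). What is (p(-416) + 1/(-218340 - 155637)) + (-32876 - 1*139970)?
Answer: -64640428543/373977 + 4*√10817 ≈ -1.7243e+5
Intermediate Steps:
p(F) = √(16 + F²) (p(F) = √((-4)² + F²) = √(16 + F²))
(p(-416) + 1/(-218340 - 155637)) + (-32876 - 1*139970) = (√(16 + (-416)²) + 1/(-218340 - 155637)) + (-32876 - 1*139970) = (√(16 + 173056) + 1/(-373977)) + (-32876 - 139970) = (√173072 - 1/373977) - 172846 = (4*√10817 - 1/373977) - 172846 = (-1/373977 + 4*√10817) - 172846 = -64640428543/373977 + 4*√10817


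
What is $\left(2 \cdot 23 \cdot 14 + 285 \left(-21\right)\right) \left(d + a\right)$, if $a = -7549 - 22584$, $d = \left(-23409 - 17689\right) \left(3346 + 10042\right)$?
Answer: $2938886088537$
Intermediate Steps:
$d = -550220024$ ($d = \left(-41098\right) 13388 = -550220024$)
$a = -30133$ ($a = -7549 - 22584 = -30133$)
$\left(2 \cdot 23 \cdot 14 + 285 \left(-21\right)\right) \left(d + a\right) = \left(2 \cdot 23 \cdot 14 + 285 \left(-21\right)\right) \left(-550220024 - 30133\right) = \left(46 \cdot 14 - 5985\right) \left(-550250157\right) = \left(644 - 5985\right) \left(-550250157\right) = \left(-5341\right) \left(-550250157\right) = 2938886088537$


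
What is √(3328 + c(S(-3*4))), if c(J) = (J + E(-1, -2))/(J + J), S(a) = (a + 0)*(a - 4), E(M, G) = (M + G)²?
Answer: 3*√94678/16 ≈ 57.693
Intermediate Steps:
E(M, G) = (G + M)²
S(a) = a*(-4 + a)
c(J) = (9 + J)/(2*J) (c(J) = (J + (-2 - 1)²)/(J + J) = (J + (-3)²)/((2*J)) = (J + 9)*(1/(2*J)) = (9 + J)*(1/(2*J)) = (9 + J)/(2*J))
√(3328 + c(S(-3*4))) = √(3328 + (9 + (-3*4)*(-4 - 3*4))/(2*(((-3*4)*(-4 - 3*4))))) = √(3328 + (9 - 12*(-4 - 12))/(2*((-12*(-4 - 12))))) = √(3328 + (9 - 12*(-16))/(2*((-12*(-16))))) = √(3328 + (½)*(9 + 192)/192) = √(3328 + (½)*(1/192)*201) = √(3328 + 67/128) = √(426051/128) = 3*√94678/16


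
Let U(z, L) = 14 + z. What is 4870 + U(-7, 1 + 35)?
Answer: 4877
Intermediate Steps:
4870 + U(-7, 1 + 35) = 4870 + (14 - 7) = 4870 + 7 = 4877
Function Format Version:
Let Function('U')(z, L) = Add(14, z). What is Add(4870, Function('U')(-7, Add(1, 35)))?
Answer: 4877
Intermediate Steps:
Add(4870, Function('U')(-7, Add(1, 35))) = Add(4870, Add(14, -7)) = Add(4870, 7) = 4877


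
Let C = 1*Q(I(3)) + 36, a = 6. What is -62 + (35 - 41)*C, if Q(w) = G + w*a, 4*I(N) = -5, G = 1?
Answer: -239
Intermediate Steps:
I(N) = -5/4 (I(N) = (¼)*(-5) = -5/4)
Q(w) = 1 + 6*w (Q(w) = 1 + w*6 = 1 + 6*w)
C = 59/2 (C = 1*(1 + 6*(-5/4)) + 36 = 1*(1 - 15/2) + 36 = 1*(-13/2) + 36 = -13/2 + 36 = 59/2 ≈ 29.500)
-62 + (35 - 41)*C = -62 + (35 - 41)*(59/2) = -62 - 6*59/2 = -62 - 177 = -239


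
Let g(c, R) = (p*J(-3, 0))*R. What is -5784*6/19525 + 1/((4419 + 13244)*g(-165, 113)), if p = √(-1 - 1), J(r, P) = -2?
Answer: -34704/19525 + I*√2/7983676 ≈ -1.7774 + 1.7714e-7*I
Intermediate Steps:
p = I*√2 (p = √(-2) = I*√2 ≈ 1.4142*I)
g(c, R) = -2*I*R*√2 (g(c, R) = ((I*√2)*(-2))*R = (-2*I*√2)*R = -2*I*R*√2)
-5784*6/19525 + 1/((4419 + 13244)*g(-165, 113)) = -5784*6/19525 + 1/((4419 + 13244)*((-2*I*113*√2))) = -2892*12*(1/19525) + 1/(17663*((-226*I*√2))) = -34704*1/19525 + (I*√2/452)/17663 = -34704/19525 + I*√2/7983676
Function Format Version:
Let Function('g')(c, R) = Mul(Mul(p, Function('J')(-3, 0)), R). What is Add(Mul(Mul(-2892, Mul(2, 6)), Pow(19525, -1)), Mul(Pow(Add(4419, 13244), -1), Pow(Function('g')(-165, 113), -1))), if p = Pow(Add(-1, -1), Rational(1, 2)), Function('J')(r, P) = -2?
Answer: Add(Rational(-34704, 19525), Mul(Rational(1, 7983676), I, Pow(2, Rational(1, 2)))) ≈ Add(-1.7774, Mul(1.7714e-7, I))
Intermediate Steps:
p = Mul(I, Pow(2, Rational(1, 2))) (p = Pow(-2, Rational(1, 2)) = Mul(I, Pow(2, Rational(1, 2))) ≈ Mul(1.4142, I))
Function('g')(c, R) = Mul(-2, I, R, Pow(2, Rational(1, 2))) (Function('g')(c, R) = Mul(Mul(Mul(I, Pow(2, Rational(1, 2))), -2), R) = Mul(Mul(-2, I, Pow(2, Rational(1, 2))), R) = Mul(-2, I, R, Pow(2, Rational(1, 2))))
Add(Mul(Mul(-2892, Mul(2, 6)), Pow(19525, -1)), Mul(Pow(Add(4419, 13244), -1), Pow(Function('g')(-165, 113), -1))) = Add(Mul(Mul(-2892, Mul(2, 6)), Pow(19525, -1)), Mul(Pow(Add(4419, 13244), -1), Pow(Mul(-2, I, 113, Pow(2, Rational(1, 2))), -1))) = Add(Mul(Mul(-2892, 12), Rational(1, 19525)), Mul(Pow(17663, -1), Pow(Mul(-226, I, Pow(2, Rational(1, 2))), -1))) = Add(Mul(-34704, Rational(1, 19525)), Mul(Rational(1, 17663), Mul(Rational(1, 452), I, Pow(2, Rational(1, 2))))) = Add(Rational(-34704, 19525), Mul(Rational(1, 7983676), I, Pow(2, Rational(1, 2))))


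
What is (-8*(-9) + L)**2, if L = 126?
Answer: 39204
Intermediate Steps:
(-8*(-9) + L)**2 = (-8*(-9) + 126)**2 = (72 + 126)**2 = 198**2 = 39204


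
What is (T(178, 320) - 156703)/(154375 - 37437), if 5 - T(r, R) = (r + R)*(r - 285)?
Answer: -51706/58469 ≈ -0.88433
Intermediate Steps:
T(r, R) = 5 - (-285 + r)*(R + r) (T(r, R) = 5 - (r + R)*(r - 285) = 5 - (R + r)*(-285 + r) = 5 - (-285 + r)*(R + r))
(T(178, 320) - 156703)/(154375 - 37437) = ((5 - 1*178² + 285*320 + 285*178 - 1*320*178) - 156703)/(154375 - 37437) = ((5 - 1*31684 + 91200 + 50730 - 56960) - 156703)/116938 = ((5 - 31684 + 91200 + 50730 - 56960) - 156703)*(1/116938) = (53291 - 156703)*(1/116938) = -103412*1/116938 = -51706/58469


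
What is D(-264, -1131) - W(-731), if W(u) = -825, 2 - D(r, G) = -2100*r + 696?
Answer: -554269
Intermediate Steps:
D(r, G) = -694 + 2100*r (D(r, G) = 2 - (-2100*r + 696) = 2 - (696 - 2100*r) = 2 + (-696 + 2100*r) = -694 + 2100*r)
D(-264, -1131) - W(-731) = (-694 + 2100*(-264)) - 1*(-825) = (-694 - 554400) + 825 = -555094 + 825 = -554269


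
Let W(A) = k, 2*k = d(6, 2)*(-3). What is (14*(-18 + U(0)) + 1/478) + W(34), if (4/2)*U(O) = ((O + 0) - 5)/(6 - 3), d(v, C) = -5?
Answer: -183670/717 ≈ -256.16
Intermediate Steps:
U(O) = -⅚ + O/6 (U(O) = (((O + 0) - 5)/(6 - 3))/2 = ((O - 5)/3)/2 = ((-5 + O)*(⅓))/2 = (-5/3 + O/3)/2 = -⅚ + O/6)
k = 15/2 (k = (-5*(-3))/2 = (½)*15 = 15/2 ≈ 7.5000)
W(A) = 15/2
(14*(-18 + U(0)) + 1/478) + W(34) = (14*(-18 + (-⅚ + (⅙)*0)) + 1/478) + 15/2 = (14*(-18 + (-⅚ + 0)) + 1/478) + 15/2 = (14*(-18 - ⅚) + 1/478) + 15/2 = (14*(-113/6) + 1/478) + 15/2 = (-791/3 + 1/478) + 15/2 = -378095/1434 + 15/2 = -183670/717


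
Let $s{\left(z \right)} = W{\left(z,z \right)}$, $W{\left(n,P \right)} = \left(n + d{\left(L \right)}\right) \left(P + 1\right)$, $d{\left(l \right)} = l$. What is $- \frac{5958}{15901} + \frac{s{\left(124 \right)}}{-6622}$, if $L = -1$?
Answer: $- \frac{283931751}{105296422} \approx -2.6965$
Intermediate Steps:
$W{\left(n,P \right)} = \left(1 + P\right) \left(-1 + n\right)$ ($W{\left(n,P \right)} = \left(n - 1\right) \left(P + 1\right) = \left(-1 + n\right) \left(1 + P\right) = \left(1 + P\right) \left(-1 + n\right)$)
$s{\left(z \right)} = -1 + z^{2}$ ($s{\left(z \right)} = -1 + z - z + z z = -1 + z - z + z^{2} = -1 + z^{2}$)
$- \frac{5958}{15901} + \frac{s{\left(124 \right)}}{-6622} = - \frac{5958}{15901} + \frac{-1 + 124^{2}}{-6622} = \left(-5958\right) \frac{1}{15901} + \left(-1 + 15376\right) \left(- \frac{1}{6622}\right) = - \frac{5958}{15901} + 15375 \left(- \frac{1}{6622}\right) = - \frac{5958}{15901} - \frac{15375}{6622} = - \frac{283931751}{105296422}$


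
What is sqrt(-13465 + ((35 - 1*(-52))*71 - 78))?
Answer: I*sqrt(7366) ≈ 85.825*I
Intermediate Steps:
sqrt(-13465 + ((35 - 1*(-52))*71 - 78)) = sqrt(-13465 + ((35 + 52)*71 - 78)) = sqrt(-13465 + (87*71 - 78)) = sqrt(-13465 + (6177 - 78)) = sqrt(-13465 + 6099) = sqrt(-7366) = I*sqrt(7366)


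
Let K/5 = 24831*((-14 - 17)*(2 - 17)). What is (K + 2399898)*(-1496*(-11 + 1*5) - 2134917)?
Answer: -127837026811593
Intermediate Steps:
K = 57732075 (K = 5*(24831*((-14 - 17)*(2 - 17))) = 5*(24831*(-31*(-15))) = 5*(24831*465) = 5*11546415 = 57732075)
(K + 2399898)*(-1496*(-11 + 1*5) - 2134917) = (57732075 + 2399898)*(-1496*(-11 + 1*5) - 2134917) = 60131973*(-1496*(-11 + 5) - 2134917) = 60131973*(-1496*(-6) - 2134917) = 60131973*(8976 - 2134917) = 60131973*(-2125941) = -127837026811593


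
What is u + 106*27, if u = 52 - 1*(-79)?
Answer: 2993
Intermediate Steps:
u = 131 (u = 52 + 79 = 131)
u + 106*27 = 131 + 106*27 = 131 + 2862 = 2993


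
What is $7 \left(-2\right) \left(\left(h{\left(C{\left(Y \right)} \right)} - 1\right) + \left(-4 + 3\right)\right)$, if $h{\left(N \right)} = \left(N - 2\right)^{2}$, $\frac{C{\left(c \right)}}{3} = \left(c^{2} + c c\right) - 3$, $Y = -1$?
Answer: $-322$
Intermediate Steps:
$C{\left(c \right)} = -9 + 6 c^{2}$ ($C{\left(c \right)} = 3 \left(\left(c^{2} + c c\right) - 3\right) = 3 \left(\left(c^{2} + c^{2}\right) - 3\right) = 3 \left(2 c^{2} - 3\right) = 3 \left(-3 + 2 c^{2}\right) = -9 + 6 c^{2}$)
$h{\left(N \right)} = \left(-2 + N\right)^{2}$
$7 \left(-2\right) \left(\left(h{\left(C{\left(Y \right)} \right)} - 1\right) + \left(-4 + 3\right)\right) = 7 \left(-2\right) \left(\left(\left(-2 - \left(9 - 6 \left(-1\right)^{2}\right)\right)^{2} - 1\right) + \left(-4 + 3\right)\right) = - 14 \left(\left(\left(-2 + \left(-9 + 6 \cdot 1\right)\right)^{2} - 1\right) - 1\right) = - 14 \left(\left(\left(-2 + \left(-9 + 6\right)\right)^{2} - 1\right) - 1\right) = - 14 \left(\left(\left(-2 - 3\right)^{2} - 1\right) - 1\right) = - 14 \left(\left(\left(-5\right)^{2} - 1\right) - 1\right) = - 14 \left(\left(25 - 1\right) - 1\right) = - 14 \left(24 - 1\right) = \left(-14\right) 23 = -322$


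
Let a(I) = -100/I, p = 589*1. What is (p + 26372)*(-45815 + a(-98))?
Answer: -60524344485/49 ≈ -1.2352e+9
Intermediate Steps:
p = 589
(p + 26372)*(-45815 + a(-98)) = (589 + 26372)*(-45815 - 100/(-98)) = 26961*(-45815 - 100*(-1/98)) = 26961*(-45815 + 50/49) = 26961*(-2244885/49) = -60524344485/49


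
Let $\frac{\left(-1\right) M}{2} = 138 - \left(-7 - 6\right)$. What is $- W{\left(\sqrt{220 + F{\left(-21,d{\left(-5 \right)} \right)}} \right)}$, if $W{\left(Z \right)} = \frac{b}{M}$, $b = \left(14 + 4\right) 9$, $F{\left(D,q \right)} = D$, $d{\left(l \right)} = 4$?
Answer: $\frac{81}{151} \approx 0.53642$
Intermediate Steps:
$b = 162$ ($b = 18 \cdot 9 = 162$)
$M = -302$ ($M = - 2 \left(138 - \left(-7 - 6\right)\right) = - 2 \left(138 - -13\right) = - 2 \left(138 + 13\right) = \left(-2\right) 151 = -302$)
$W{\left(Z \right)} = - \frac{81}{151}$ ($W{\left(Z \right)} = \frac{162}{-302} = 162 \left(- \frac{1}{302}\right) = - \frac{81}{151}$)
$- W{\left(\sqrt{220 + F{\left(-21,d{\left(-5 \right)} \right)}} \right)} = \left(-1\right) \left(- \frac{81}{151}\right) = \frac{81}{151}$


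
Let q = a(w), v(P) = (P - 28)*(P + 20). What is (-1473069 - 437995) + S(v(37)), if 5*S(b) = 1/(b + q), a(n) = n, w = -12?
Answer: -4787215319/2505 ≈ -1.9111e+6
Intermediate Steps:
v(P) = (-28 + P)*(20 + P)
q = -12
S(b) = 1/(5*(-12 + b)) (S(b) = 1/(5*(b - 12)) = 1/(5*(-12 + b)))
(-1473069 - 437995) + S(v(37)) = (-1473069 - 437995) + 1/(5*(-12 + (-560 + 37**2 - 8*37))) = -1911064 + 1/(5*(-12 + (-560 + 1369 - 296))) = -1911064 + 1/(5*(-12 + 513)) = -1911064 + (1/5)/501 = -1911064 + (1/5)*(1/501) = -1911064 + 1/2505 = -4787215319/2505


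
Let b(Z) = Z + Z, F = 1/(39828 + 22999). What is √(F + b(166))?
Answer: 7*√26744511495/62827 ≈ 18.221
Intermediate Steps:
F = 1/62827 ≈ 1.5917e-5
b(Z) = 2*Z
√(F + b(166)) = √(1/62827 + 2*166) = √(1/62827 + 332) = √(20858565/62827) = 7*√26744511495/62827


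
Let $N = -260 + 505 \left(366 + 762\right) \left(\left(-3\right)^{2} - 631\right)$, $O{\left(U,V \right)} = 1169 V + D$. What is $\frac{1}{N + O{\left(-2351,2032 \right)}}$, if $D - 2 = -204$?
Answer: $- \frac{1}{351941134} \approx -2.8414 \cdot 10^{-9}$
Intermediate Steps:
$D = -202$ ($D = 2 - 204 = -202$)
$O{\left(U,V \right)} = -202 + 1169 V$ ($O{\left(U,V \right)} = 1169 V - 202 = -202 + 1169 V$)
$N = -354316340$ ($N = -260 + 505 \cdot 1128 \left(9 - 631\right) = -260 + 505 \cdot 1128 \left(-622\right) = -260 + 505 \left(-701616\right) = -260 - 354316080 = -354316340$)
$\frac{1}{N + O{\left(-2351,2032 \right)}} = \frac{1}{-354316340 + \left(-202 + 1169 \cdot 2032\right)} = \frac{1}{-354316340 + \left(-202 + 2375408\right)} = \frac{1}{-354316340 + 2375206} = \frac{1}{-351941134} = - \frac{1}{351941134}$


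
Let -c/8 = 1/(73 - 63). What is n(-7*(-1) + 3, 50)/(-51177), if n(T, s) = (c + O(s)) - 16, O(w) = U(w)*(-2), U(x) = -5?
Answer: 34/255885 ≈ 0.00013287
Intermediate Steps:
c = -4/5 (c = -8/(73 - 63) = -8/10 = -8*1/10 = -4/5 ≈ -0.80000)
O(w) = 10 (O(w) = -5*(-2) = 10)
n(T, s) = -34/5 (n(T, s) = (-4/5 + 10) - 16 = 46/5 - 16 = -34/5)
n(-7*(-1) + 3, 50)/(-51177) = -34/5/(-51177) = -34/5*(-1/51177) = 34/255885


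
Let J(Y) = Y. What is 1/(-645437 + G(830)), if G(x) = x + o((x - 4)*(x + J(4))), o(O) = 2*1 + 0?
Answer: -1/644605 ≈ -1.5513e-6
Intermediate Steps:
o(O) = 2 (o(O) = 2 + 0 = 2)
G(x) = 2 + x (G(x) = x + 2 = 2 + x)
1/(-645437 + G(830)) = 1/(-645437 + (2 + 830)) = 1/(-645437 + 832) = 1/(-644605) = -1/644605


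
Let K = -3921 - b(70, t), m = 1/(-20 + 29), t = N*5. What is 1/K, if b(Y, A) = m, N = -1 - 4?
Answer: -9/35290 ≈ -0.00025503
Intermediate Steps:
N = -5
t = -25 (t = -5*5 = -25)
m = ⅑ (m = 1/9 = ⅑ ≈ 0.11111)
b(Y, A) = ⅑
K = -35290/9 (K = -3921 - 1*⅑ = -3921 - ⅑ = -35290/9 ≈ -3921.1)
1/K = 1/(-35290/9) = -9/35290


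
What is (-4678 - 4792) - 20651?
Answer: -30121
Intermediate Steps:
(-4678 - 4792) - 20651 = -9470 - 20651 = -30121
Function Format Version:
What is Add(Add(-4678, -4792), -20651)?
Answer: -30121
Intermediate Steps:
Add(Add(-4678, -4792), -20651) = Add(-9470, -20651) = -30121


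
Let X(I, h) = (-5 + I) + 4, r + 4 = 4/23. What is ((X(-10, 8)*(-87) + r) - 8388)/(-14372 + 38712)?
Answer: -171001/559820 ≈ -0.30546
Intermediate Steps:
r = -88/23 (r = -4 + 4/23 = -88/23 ≈ -3.8261)
X(I, h) = -1 + I
((X(-10, 8)*(-87) + r) - 8388)/(-14372 + 38712) = (((-1 - 10)*(-87) - 88/23) - 8388)/(-14372 + 38712) = ((-11*(-87) - 88/23) - 8388)/24340 = ((957 - 88/23) - 8388)*(1/24340) = (21923/23 - 8388)*(1/24340) = -171001/23*1/24340 = -171001/559820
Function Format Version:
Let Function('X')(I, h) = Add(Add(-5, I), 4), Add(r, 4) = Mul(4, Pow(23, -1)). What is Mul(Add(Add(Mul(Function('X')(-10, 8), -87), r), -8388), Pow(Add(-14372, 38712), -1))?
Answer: Rational(-171001, 559820) ≈ -0.30546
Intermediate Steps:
r = Rational(-88, 23) (r = Add(-4, Mul(4, Pow(23, -1))) = Add(-4, Mul(4, Rational(1, 23))) = Add(-4, Rational(4, 23)) = Rational(-88, 23) ≈ -3.8261)
Function('X')(I, h) = Add(-1, I)
Mul(Add(Add(Mul(Function('X')(-10, 8), -87), r), -8388), Pow(Add(-14372, 38712), -1)) = Mul(Add(Add(Mul(Add(-1, -10), -87), Rational(-88, 23)), -8388), Pow(Add(-14372, 38712), -1)) = Mul(Add(Add(Mul(-11, -87), Rational(-88, 23)), -8388), Pow(24340, -1)) = Mul(Add(Add(957, Rational(-88, 23)), -8388), Rational(1, 24340)) = Mul(Add(Rational(21923, 23), -8388), Rational(1, 24340)) = Mul(Rational(-171001, 23), Rational(1, 24340)) = Rational(-171001, 559820)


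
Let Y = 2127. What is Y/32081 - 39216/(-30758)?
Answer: 94536483/70481957 ≈ 1.3413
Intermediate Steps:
Y/32081 - 39216/(-30758) = 2127/32081 - 39216/(-30758) = 2127*(1/32081) - 39216*(-1/30758) = 2127/32081 + 19608/15379 = 94536483/70481957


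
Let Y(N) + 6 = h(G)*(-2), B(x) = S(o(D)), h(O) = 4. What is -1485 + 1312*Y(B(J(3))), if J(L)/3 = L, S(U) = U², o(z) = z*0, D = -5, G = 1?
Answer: -19853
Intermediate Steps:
o(z) = 0
J(L) = 3*L
B(x) = 0 (B(x) = 0² = 0)
Y(N) = -14 (Y(N) = -6 + 4*(-2) = -6 - 8 = -14)
-1485 + 1312*Y(B(J(3))) = -1485 + 1312*(-14) = -1485 - 18368 = -19853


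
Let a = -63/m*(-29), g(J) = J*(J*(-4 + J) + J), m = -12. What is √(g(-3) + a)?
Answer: 5*I*√33/2 ≈ 14.361*I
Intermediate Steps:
g(J) = J*(J + J*(-4 + J))
a = -609/4 (a = -63/(-12)*(-29) = -63*(-1)/12*(-29) = -3*(-7/4)*(-29) = (21/4)*(-29) = -609/4 ≈ -152.25)
√(g(-3) + a) = √((-3)²*(-3 - 3) - 609/4) = √(9*(-6) - 609/4) = √(-54 - 609/4) = √(-825/4) = 5*I*√33/2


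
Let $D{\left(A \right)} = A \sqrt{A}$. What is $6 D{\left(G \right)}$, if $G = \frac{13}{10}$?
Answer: $\frac{39 \sqrt{130}}{50} \approx 8.8934$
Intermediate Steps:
$G = \frac{13}{10}$ ($G = 13 \cdot \frac{1}{10} = \frac{13}{10} \approx 1.3$)
$D{\left(A \right)} = A^{\frac{3}{2}}$
$6 D{\left(G \right)} = 6 \left(\frac{13}{10}\right)^{\frac{3}{2}} = 6 \frac{13 \sqrt{130}}{100} = \frac{39 \sqrt{130}}{50}$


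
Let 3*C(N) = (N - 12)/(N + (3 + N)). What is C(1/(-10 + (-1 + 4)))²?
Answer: 7225/3249 ≈ 2.2238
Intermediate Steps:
C(N) = (-12 + N)/(3*(3 + 2*N)) (C(N) = ((N - 12)/(N + (3 + N)))/3 = ((-12 + N)/(3 + 2*N))/3 = (-12 + N)/(3*(3 + 2*N)))
C(1/(-10 + (-1 + 4)))² = ((-12 + 1/(-10 + (-1 + 4)))/(3*(3 + 2/(-10 + (-1 + 4)))))² = ((-12 + 1/(-10 + 3))/(3*(3 + 2/(-10 + 3))))² = ((-12 + 1/(-7))/(3*(3 + 2/(-7))))² = ((-12 - ⅐)/(3*(3 + 2*(-⅐))))² = ((⅓)*(-85/7)/(3 - 2/7))² = ((⅓)*(-85/7)/(19/7))² = ((⅓)*(7/19)*(-85/7))² = (-85/57)² = 7225/3249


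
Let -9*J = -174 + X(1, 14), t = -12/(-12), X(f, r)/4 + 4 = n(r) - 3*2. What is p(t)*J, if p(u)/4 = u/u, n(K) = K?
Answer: 632/9 ≈ 70.222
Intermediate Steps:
X(f, r) = -40 + 4*r (X(f, r) = -16 + 4*(r - 3*2) = -16 + 4*(r - 6) = -16 + 4*(-6 + r) = -16 + (-24 + 4*r) = -40 + 4*r)
t = 1 (t = -12*(-1/12) = 1)
p(u) = 4 (p(u) = 4*(u/u) = 4*1 = 4)
J = 158/9 (J = -(-174 + (-40 + 4*14))/9 = -(-174 + (-40 + 56))/9 = -(-174 + 16)/9 = -⅑*(-158) = 158/9 ≈ 17.556)
p(t)*J = 4*(158/9) = 632/9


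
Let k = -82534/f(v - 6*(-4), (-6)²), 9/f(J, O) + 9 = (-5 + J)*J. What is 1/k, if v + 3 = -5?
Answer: -9/13783178 ≈ -6.5297e-7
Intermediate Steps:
v = -8 (v = -3 - 5 = -8)
f(J, O) = 9/(-9 + J*(-5 + J)) (f(J, O) = 9/(-9 + (-5 + J)*J) = 9/(-9 + J*(-5 + J)))
k = -13783178/9 (k = -(-82534 - 412670*(-8 - 6*(-4))/9 + 82534*(-8 - 6*(-4))²/9) = -(-82534 - 412670*(-8 + 24)/9 + 82534*(-8 + 24)²/9) = -82534/(9/(-9 + 16² - 5*16)) = -82534/(9/(-9 + 256 - 80)) = -82534/(9/167) = -82534/(9*(1/167)) = -82534/9/167 = -82534*167/9 = -13783178/9 ≈ -1.5315e+6)
1/k = 1/(-13783178/9) = -9/13783178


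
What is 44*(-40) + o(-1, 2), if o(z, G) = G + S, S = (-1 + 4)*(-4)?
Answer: -1770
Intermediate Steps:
S = -12 (S = 3*(-4) = -12)
o(z, G) = -12 + G (o(z, G) = G - 12 = -12 + G)
44*(-40) + o(-1, 2) = 44*(-40) + (-12 + 2) = -1760 - 10 = -1770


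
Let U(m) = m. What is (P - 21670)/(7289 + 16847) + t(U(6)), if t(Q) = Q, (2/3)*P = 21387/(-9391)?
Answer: 2312864011/453322352 ≈ 5.1020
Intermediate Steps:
P = -64161/18782 (P = 3*(21387/(-9391))/2 = 3*(21387*(-1/9391))/2 = (3/2)*(-21387/9391) = -64161/18782 ≈ -3.4161)
(P - 21670)/(7289 + 16847) + t(U(6)) = (-64161/18782 - 21670)/(7289 + 16847) + 6 = -407070101/18782/24136 + 6 = -407070101/18782*1/24136 + 6 = -407070101/453322352 + 6 = 2312864011/453322352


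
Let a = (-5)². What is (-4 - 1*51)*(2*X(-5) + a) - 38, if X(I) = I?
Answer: -863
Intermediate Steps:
a = 25
(-4 - 1*51)*(2*X(-5) + a) - 38 = (-4 - 1*51)*(2*(-5) + 25) - 38 = (-4 - 51)*(-10 + 25) - 38 = -55*15 - 38 = -825 - 38 = -863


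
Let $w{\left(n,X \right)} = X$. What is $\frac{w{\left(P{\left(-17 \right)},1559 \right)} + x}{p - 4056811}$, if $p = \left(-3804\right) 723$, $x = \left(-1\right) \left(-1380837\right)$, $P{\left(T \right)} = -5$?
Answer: $- \frac{1382396}{6807103} \approx -0.20308$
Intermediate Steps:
$x = 1380837$
$p = -2750292$
$\frac{w{\left(P{\left(-17 \right)},1559 \right)} + x}{p - 4056811} = \frac{1559 + 1380837}{-2750292 - 4056811} = \frac{1382396}{-6807103} = 1382396 \left(- \frac{1}{6807103}\right) = - \frac{1382396}{6807103}$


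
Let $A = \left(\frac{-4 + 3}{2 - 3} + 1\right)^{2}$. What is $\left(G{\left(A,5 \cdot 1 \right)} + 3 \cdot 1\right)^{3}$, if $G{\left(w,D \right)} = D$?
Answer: $512$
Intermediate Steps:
$A = 4$ ($A = \left(- \frac{1}{-1} + 1\right)^{2} = \left(\left(-1\right) \left(-1\right) + 1\right)^{2} = \left(1 + 1\right)^{2} = 2^{2} = 4$)
$\left(G{\left(A,5 \cdot 1 \right)} + 3 \cdot 1\right)^{3} = \left(5 \cdot 1 + 3 \cdot 1\right)^{3} = \left(5 + 3\right)^{3} = 8^{3} = 512$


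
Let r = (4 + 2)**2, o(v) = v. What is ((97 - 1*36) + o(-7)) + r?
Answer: 90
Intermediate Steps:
r = 36 (r = 6**2 = 36)
((97 - 1*36) + o(-7)) + r = ((97 - 1*36) - 7) + 36 = ((97 - 36) - 7) + 36 = (61 - 7) + 36 = 54 + 36 = 90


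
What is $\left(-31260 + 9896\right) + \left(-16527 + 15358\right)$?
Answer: $-22533$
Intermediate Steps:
$\left(-31260 + 9896\right) + \left(-16527 + 15358\right) = -21364 - 1169 = -22533$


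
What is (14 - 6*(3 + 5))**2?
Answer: 1156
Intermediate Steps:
(14 - 6*(3 + 5))**2 = (14 - 6*8)**2 = (14 - 48)**2 = (-34)**2 = 1156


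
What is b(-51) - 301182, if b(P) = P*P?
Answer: -298581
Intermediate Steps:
b(P) = P²
b(-51) - 301182 = (-51)² - 301182 = 2601 - 301182 = -298581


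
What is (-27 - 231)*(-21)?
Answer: 5418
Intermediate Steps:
(-27 - 231)*(-21) = -258*(-21) = 5418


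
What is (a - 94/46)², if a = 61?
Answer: 1838736/529 ≈ 3475.9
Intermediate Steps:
(a - 94/46)² = (61 - 94/46)² = (61 - 94*1/46)² = (61 - 47/23)² = (1356/23)² = 1838736/529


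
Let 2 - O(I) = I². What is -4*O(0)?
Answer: -8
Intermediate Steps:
O(I) = 2 - I²
-4*O(0) = -4*(2 - 1*0²) = -4*(2 - 1*0) = -4*(2 + 0) = -4*2 = -8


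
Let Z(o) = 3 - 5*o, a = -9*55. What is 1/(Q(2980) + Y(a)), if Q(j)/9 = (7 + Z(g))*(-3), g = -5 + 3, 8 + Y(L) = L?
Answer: -1/1043 ≈ -0.00095877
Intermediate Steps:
a = -495
Y(L) = -8 + L
g = -2
Q(j) = -540 (Q(j) = 9*((7 + (3 - 5*(-2)))*(-3)) = 9*((7 + (3 + 10))*(-3)) = 9*((7 + 13)*(-3)) = 9*(20*(-3)) = 9*(-60) = -540)
1/(Q(2980) + Y(a)) = 1/(-540 + (-8 - 495)) = 1/(-540 - 503) = 1/(-1043) = -1/1043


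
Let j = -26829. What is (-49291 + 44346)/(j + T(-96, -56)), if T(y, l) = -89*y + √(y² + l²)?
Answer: 90419325/334328873 + 39560*√193/334328873 ≈ 0.27209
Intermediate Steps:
T(y, l) = √(l² + y²) - 89*y (T(y, l) = -89*y + √(l² + y²) = √(l² + y²) - 89*y)
(-49291 + 44346)/(j + T(-96, -56)) = (-49291 + 44346)/(-26829 + (√((-56)² + (-96)²) - 89*(-96))) = -4945/(-26829 + (√(3136 + 9216) + 8544)) = -4945/(-26829 + (√12352 + 8544)) = -4945/(-26829 + (8*√193 + 8544)) = -4945/(-26829 + (8544 + 8*√193)) = -4945/(-18285 + 8*√193)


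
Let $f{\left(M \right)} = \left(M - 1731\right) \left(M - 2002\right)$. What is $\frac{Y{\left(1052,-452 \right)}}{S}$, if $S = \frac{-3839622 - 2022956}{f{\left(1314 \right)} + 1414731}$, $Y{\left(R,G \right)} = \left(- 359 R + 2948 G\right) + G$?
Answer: $\frac{1455415186116}{2931289} \approx 4.9651 \cdot 10^{5}$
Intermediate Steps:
$f{\left(M \right)} = \left(-2002 + M\right) \left(-1731 + M\right)$ ($f{\left(M \right)} = \left(-1731 + M\right) \left(-2002 + M\right) = \left(-2002 + M\right) \left(-1731 + M\right)$)
$Y{\left(R,G \right)} = - 359 R + 2949 G$
$S = - \frac{5862578}{1701627}$ ($S = \frac{-3839622 - 2022956}{\left(3465462 + 1314^{2} - 4905162\right) + 1414731} = - \frac{5862578}{\left(3465462 + 1726596 - 4905162\right) + 1414731} = - \frac{5862578}{286896 + 1414731} = - \frac{5862578}{1701627} \approx -3.4453$)
$\frac{Y{\left(1052,-452 \right)}}{S} = \frac{\left(-359\right) 1052 + 2949 \left(-452\right)}{- \frac{5862578}{1701627}} = \left(-377668 - 1332948\right) \left(- \frac{1701627}{5862578}\right) = \left(-1710616\right) \left(- \frac{1701627}{5862578}\right) = \frac{1455415186116}{2931289}$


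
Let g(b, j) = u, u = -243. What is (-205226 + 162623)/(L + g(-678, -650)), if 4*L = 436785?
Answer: -56804/145271 ≈ -0.39102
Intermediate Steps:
L = 436785/4 (L = (¼)*436785 = 436785/4 ≈ 1.0920e+5)
g(b, j) = -243
(-205226 + 162623)/(L + g(-678, -650)) = (-205226 + 162623)/(436785/4 - 243) = -42603/435813/4 = -42603*4/435813 = -56804/145271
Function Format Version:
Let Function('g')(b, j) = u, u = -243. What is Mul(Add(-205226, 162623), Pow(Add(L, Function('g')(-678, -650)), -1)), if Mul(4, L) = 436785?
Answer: Rational(-56804, 145271) ≈ -0.39102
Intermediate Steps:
L = Rational(436785, 4) (L = Mul(Rational(1, 4), 436785) = Rational(436785, 4) ≈ 1.0920e+5)
Function('g')(b, j) = -243
Mul(Add(-205226, 162623), Pow(Add(L, Function('g')(-678, -650)), -1)) = Mul(Add(-205226, 162623), Pow(Add(Rational(436785, 4), -243), -1)) = Mul(-42603, Pow(Rational(435813, 4), -1)) = Mul(-42603, Rational(4, 435813)) = Rational(-56804, 145271)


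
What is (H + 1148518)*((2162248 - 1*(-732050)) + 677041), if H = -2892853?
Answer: -6229611614565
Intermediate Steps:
(H + 1148518)*((2162248 - 1*(-732050)) + 677041) = (-2892853 + 1148518)*((2162248 - 1*(-732050)) + 677041) = -1744335*((2162248 + 732050) + 677041) = -1744335*(2894298 + 677041) = -1744335*3571339 = -6229611614565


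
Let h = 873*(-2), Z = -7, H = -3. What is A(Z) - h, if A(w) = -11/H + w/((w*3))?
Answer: 1750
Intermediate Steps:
A(w) = 4 (A(w) = -11/(-3) + w/((w*3)) = -11*(-⅓) + w/((3*w)) = 11/3 + w*(1/(3*w)) = 11/3 + ⅓ = 4)
h = -1746
A(Z) - h = 4 - 1*(-1746) = 4 + 1746 = 1750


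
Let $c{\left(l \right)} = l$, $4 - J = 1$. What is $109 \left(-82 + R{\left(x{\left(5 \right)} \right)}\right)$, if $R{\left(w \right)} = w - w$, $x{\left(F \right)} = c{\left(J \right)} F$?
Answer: $-8938$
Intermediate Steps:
$J = 3$ ($J = 4 - 1 = 3$)
$x{\left(F \right)} = 3 F$
$R{\left(w \right)} = 0$
$109 \left(-82 + R{\left(x{\left(5 \right)} \right)}\right) = 109 \left(-82 + 0\right) = 109 \left(-82\right) = -8938$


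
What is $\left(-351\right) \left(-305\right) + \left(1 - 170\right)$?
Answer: $106886$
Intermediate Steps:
$\left(-351\right) \left(-305\right) + \left(1 - 170\right) = 107055 + \left(1 - 170\right) = 107055 - 169 = 106886$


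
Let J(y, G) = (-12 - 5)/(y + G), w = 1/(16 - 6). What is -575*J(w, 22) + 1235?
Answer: 21805/13 ≈ 1677.3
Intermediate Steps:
w = ⅒ (w = 1/10 = ⅒ ≈ 0.10000)
J(y, G) = -17/(G + y)
-575*J(w, 22) + 1235 = -(-9775)/(22 + ⅒) + 1235 = -(-9775)/221/10 + 1235 = -(-9775)*10/221 + 1235 = -575*(-10/13) + 1235 = 5750/13 + 1235 = 21805/13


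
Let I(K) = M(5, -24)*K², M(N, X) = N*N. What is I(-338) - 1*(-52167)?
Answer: 2908267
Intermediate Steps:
M(N, X) = N²
I(K) = 25*K² (I(K) = 5²*K² = 25*K²)
I(-338) - 1*(-52167) = 25*(-338)² - 1*(-52167) = 25*114244 + 52167 = 2856100 + 52167 = 2908267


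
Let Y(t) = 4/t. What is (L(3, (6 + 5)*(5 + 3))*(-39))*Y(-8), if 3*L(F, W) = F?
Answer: 39/2 ≈ 19.500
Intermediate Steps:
L(F, W) = F/3
(L(3, (6 + 5)*(5 + 3))*(-39))*Y(-8) = (((⅓)*3)*(-39))*(4/(-8)) = (1*(-39))*(4*(-⅛)) = -39*(-½) = 39/2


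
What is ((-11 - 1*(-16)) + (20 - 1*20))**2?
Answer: 25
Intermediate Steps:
((-11 - 1*(-16)) + (20 - 1*20))**2 = ((-11 + 16) + (20 - 20))**2 = (5 + 0)**2 = 5**2 = 25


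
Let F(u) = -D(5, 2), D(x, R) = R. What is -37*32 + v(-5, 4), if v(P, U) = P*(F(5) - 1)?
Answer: -1169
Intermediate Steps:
F(u) = -2 (F(u) = -1*2 = -2)
v(P, U) = -3*P (v(P, U) = P*(-2 - 1) = P*(-3) = -3*P)
-37*32 + v(-5, 4) = -37*32 - 3*(-5) = -1184 + 15 = -1169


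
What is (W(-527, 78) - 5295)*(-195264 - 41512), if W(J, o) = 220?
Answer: 1201638200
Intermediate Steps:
(W(-527, 78) - 5295)*(-195264 - 41512) = (220 - 5295)*(-195264 - 41512) = -5075*(-236776) = 1201638200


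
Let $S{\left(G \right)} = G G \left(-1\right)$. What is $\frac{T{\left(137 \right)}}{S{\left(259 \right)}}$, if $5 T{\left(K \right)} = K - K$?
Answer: $0$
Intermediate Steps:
$T{\left(K \right)} = 0$ ($T{\left(K \right)} = \frac{K - K}{5} = \frac{1}{5} \cdot 0 = 0$)
$S{\left(G \right)} = - G^{2}$ ($S{\left(G \right)} = G^{2} \left(-1\right) = - G^{2}$)
$\frac{T{\left(137 \right)}}{S{\left(259 \right)}} = \frac{0}{\left(-1\right) 259^{2}} = \frac{0}{\left(-1\right) 67081} = \frac{0}{-67081} = 0 \left(- \frac{1}{67081}\right) = 0$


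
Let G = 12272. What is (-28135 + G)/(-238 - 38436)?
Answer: 15863/38674 ≈ 0.41017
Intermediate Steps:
(-28135 + G)/(-238 - 38436) = (-28135 + 12272)/(-238 - 38436) = -15863/(-38674) = -15863*(-1/38674) = 15863/38674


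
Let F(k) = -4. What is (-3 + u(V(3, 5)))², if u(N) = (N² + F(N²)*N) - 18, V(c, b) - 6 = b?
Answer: 3136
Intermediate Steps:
V(c, b) = 6 + b
u(N) = -18 + N² - 4*N (u(N) = (N² - 4*N) - 18 = -18 + N² - 4*N)
(-3 + u(V(3, 5)))² = (-3 + (-18 + (6 + 5)² - 4*(6 + 5)))² = (-3 + (-18 + 11² - 4*11))² = (-3 + (-18 + 121 - 44))² = (-3 + 59)² = 56² = 3136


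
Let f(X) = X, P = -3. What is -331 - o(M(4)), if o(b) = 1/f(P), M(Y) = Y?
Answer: -992/3 ≈ -330.67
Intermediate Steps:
o(b) = -1/3 (o(b) = 1/(-3) = -1/3)
-331 - o(M(4)) = -331 - 1*(-1/3) = -331 + 1/3 = -992/3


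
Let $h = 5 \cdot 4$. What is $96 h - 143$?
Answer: $1777$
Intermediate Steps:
$h = 20$
$96 h - 143 = 96 \cdot 20 - 143 = 1920 - 143 = 1777$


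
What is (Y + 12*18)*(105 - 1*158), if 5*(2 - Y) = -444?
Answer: -81302/5 ≈ -16260.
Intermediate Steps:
Y = 454/5 (Y = 2 - 1/5*(-444) = 2 + 444/5 = 454/5 ≈ 90.800)
(Y + 12*18)*(105 - 1*158) = (454/5 + 12*18)*(105 - 1*158) = (454/5 + 216)*(105 - 158) = (1534/5)*(-53) = -81302/5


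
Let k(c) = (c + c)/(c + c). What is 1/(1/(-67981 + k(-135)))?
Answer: -67980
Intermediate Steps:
k(c) = 1 (k(c) = (2*c)/((2*c)) = (2*c)*(1/(2*c)) = 1)
1/(1/(-67981 + k(-135))) = 1/(1/(-67981 + 1)) = 1/(1/(-67980)) = 1/(-1/67980) = -67980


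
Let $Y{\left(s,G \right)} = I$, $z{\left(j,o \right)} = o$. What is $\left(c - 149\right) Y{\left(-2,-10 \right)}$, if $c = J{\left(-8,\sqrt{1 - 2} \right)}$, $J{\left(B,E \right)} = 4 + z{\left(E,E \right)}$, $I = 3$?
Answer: $-435 + 3 i \approx -435.0 + 3.0 i$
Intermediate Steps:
$J{\left(B,E \right)} = 4 + E$
$Y{\left(s,G \right)} = 3$
$c = 4 + i$ ($c = 4 + \sqrt{1 - 2} = 4 + \sqrt{-1} = 4 + i \approx 4.0 + 1.0 i$)
$\left(c - 149\right) Y{\left(-2,-10 \right)} = \left(\left(4 + i\right) - 149\right) 3 = \left(-145 + i\right) 3 = -435 + 3 i$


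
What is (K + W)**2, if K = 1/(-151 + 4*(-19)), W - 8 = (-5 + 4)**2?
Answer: 4169764/51529 ≈ 80.921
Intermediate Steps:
W = 9 (W = 8 + (-5 + 4)**2 = 8 + (-1)**2 = 8 + 1 = 9)
K = -1/227 (K = 1/(-151 - 76) = 1/(-227) = -1/227 ≈ -0.0044053)
(K + W)**2 = (-1/227 + 9)**2 = (2042/227)**2 = 4169764/51529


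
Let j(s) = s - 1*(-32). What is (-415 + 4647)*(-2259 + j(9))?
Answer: -9386576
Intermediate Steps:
j(s) = 32 + s (j(s) = s + 32 = 32 + s)
(-415 + 4647)*(-2259 + j(9)) = (-415 + 4647)*(-2259 + (32 + 9)) = 4232*(-2259 + 41) = 4232*(-2218) = -9386576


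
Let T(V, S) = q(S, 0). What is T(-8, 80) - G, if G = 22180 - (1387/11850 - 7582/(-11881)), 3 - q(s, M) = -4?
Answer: -3121627018403/140789850 ≈ -22172.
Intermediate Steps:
q(s, M) = 7 (q(s, M) = 3 - 1*(-4) = 3 + 4 = 7)
T(V, S) = 7
G = 3122612547353/140789850 (G = 22180 - (1387*(1/11850) - 7582*(-1/11881)) = 22180 - (1387/11850 + 7582/11881) = 22180 - 1*106325647/140789850 = 22180 - 106325647/140789850 = 3122612547353/140789850 ≈ 22179.)
T(-8, 80) - G = 7 - 1*3122612547353/140789850 = 7 - 3122612547353/140789850 = -3121627018403/140789850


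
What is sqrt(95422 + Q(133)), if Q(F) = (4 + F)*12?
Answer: sqrt(97066) ≈ 311.55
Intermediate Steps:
Q(F) = 48 + 12*F
sqrt(95422 + Q(133)) = sqrt(95422 + (48 + 12*133)) = sqrt(95422 + (48 + 1596)) = sqrt(95422 + 1644) = sqrt(97066)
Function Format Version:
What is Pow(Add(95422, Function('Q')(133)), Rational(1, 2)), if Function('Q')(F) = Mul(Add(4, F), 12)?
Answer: Pow(97066, Rational(1, 2)) ≈ 311.55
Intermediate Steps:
Function('Q')(F) = Add(48, Mul(12, F))
Pow(Add(95422, Function('Q')(133)), Rational(1, 2)) = Pow(Add(95422, Add(48, Mul(12, 133))), Rational(1, 2)) = Pow(Add(95422, Add(48, 1596)), Rational(1, 2)) = Pow(Add(95422, 1644), Rational(1, 2)) = Pow(97066, Rational(1, 2))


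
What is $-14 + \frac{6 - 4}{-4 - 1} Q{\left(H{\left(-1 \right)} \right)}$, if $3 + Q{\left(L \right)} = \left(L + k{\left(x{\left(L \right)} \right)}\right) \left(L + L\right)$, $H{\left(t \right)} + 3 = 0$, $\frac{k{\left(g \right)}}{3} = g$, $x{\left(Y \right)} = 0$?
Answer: $-20$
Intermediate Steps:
$k{\left(g \right)} = 3 g$
$H{\left(t \right)} = -3$ ($H{\left(t \right)} = -3 + 0 = -3$)
$Q{\left(L \right)} = -3 + 2 L^{2}$ ($Q{\left(L \right)} = -3 + \left(L + 3 \cdot 0\right) \left(L + L\right) = -3 + \left(L + 0\right) 2 L = -3 + L 2 L = -3 + 2 L^{2}$)
$-14 + \frac{6 - 4}{-4 - 1} Q{\left(H{\left(-1 \right)} \right)} = -14 + \frac{6 - 4}{-4 - 1} \left(-3 + 2 \left(-3\right)^{2}\right) = -14 + \frac{2}{-5} \left(-3 + 2 \cdot 9\right) = -14 + 2 \left(- \frac{1}{5}\right) \left(-3 + 18\right) = -14 - 6 = -20$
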